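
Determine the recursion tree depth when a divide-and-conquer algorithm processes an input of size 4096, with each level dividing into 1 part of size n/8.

For divide and conquer with division factor 8:

Problem sizes at each level:
Level 0: 4096
Level 1: 512
Level 2: 64
Level 3: 8
Level 4: 1

The root is level 0 and the size-1 base case is level 4 (the tree spans levels 0 through 4, i.e. 5 levels counting the root), so the depth is the number of divisions: log_8(4096) = 4

The recursion tree depth is log_8(4096) = 4. At each level, the problem size is divided by 8, so it takes 4 divisions to reduce to a base case of size 1. The algorithm makes 1 recursive call at each level.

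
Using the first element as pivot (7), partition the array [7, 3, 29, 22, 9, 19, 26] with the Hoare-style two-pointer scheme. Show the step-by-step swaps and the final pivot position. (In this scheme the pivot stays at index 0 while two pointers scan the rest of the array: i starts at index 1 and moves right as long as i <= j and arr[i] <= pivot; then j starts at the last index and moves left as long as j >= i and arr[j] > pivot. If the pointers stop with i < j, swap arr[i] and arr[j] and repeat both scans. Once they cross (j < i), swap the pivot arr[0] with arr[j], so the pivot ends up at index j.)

Hoare-style two-pointer partition with pivot = 7:

Initial array: [7, 3, 29, 22, 9, 19, 26]

Pointers start at i = 1, j = 6.
i ends at 2, j ends at 1: the pointers have crossed (j < i), so scanning stops.

Swap pivot arr[0] with arr[1] to place pivot at position 1: [3, 7, 29, 22, 9, 19, 26]
Pivot position: 1

After partitioning with pivot 7, the array becomes [3, 7, 29, 22, 9, 19, 26]. The pivot is placed at index 1. All elements to the left of the pivot are <= 7, and all elements to the right are > 7.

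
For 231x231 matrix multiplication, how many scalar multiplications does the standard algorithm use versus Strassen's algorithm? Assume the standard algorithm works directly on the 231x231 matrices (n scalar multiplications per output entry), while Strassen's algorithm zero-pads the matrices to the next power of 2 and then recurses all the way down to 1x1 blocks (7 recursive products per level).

Matrix multiplication for 231x231 matrices:

Strassen's algorithm requires power-of-2 dimensions. Pad 231x231 to 256x256 (next power of 2).

Standard algorithm: 231^3 = 12326391 multiplications
Strassen's algorithm: 7^(log2(256)) = 7^8 = 5764801 multiplications
Savings: 12326391 - 5764801 = 6561590 multiplications

Standard: 12326391 multiplications (231^3). Strassen: 5764801 multiplications (7^8, after padding to 256x256). Strassen reduces 8 recursive multiplications to 7 at each level.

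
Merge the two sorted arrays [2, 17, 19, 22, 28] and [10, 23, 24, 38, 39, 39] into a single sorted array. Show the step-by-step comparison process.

Merging process:

Compare 2 vs 10: take 2 from left. Merged: [2]
Compare 17 vs 10: take 10 from right. Merged: [2, 10]
Compare 17 vs 23: take 17 from left. Merged: [2, 10, 17]
Compare 19 vs 23: take 19 from left. Merged: [2, 10, 17, 19]
Compare 22 vs 23: take 22 from left. Merged: [2, 10, 17, 19, 22]
Compare 28 vs 23: take 23 from right. Merged: [2, 10, 17, 19, 22, 23]
Compare 28 vs 24: take 24 from right. Merged: [2, 10, 17, 19, 22, 23, 24]
Compare 28 vs 38: take 28 from left. Merged: [2, 10, 17, 19, 22, 23, 24, 28]
Append remaining from right: [38, 39, 39]. Merged: [2, 10, 17, 19, 22, 23, 24, 28, 38, 39, 39]

Final merged array: [2, 10, 17, 19, 22, 23, 24, 28, 38, 39, 39]
Total comparisons: 8

The merged array is [2, 10, 17, 19, 22, 23, 24, 28, 38, 39, 39], requiring 8 comparisons. The merge step runs in O(n) time where n is the total number of elements.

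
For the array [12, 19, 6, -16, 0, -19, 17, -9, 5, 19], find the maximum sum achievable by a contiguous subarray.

Using Kadane's algorithm on [12, 19, 6, -16, 0, -19, 17, -9, 5, 19]:

Scanning through the array:
Position 1 (value 19): max_ending_here = 31, max_so_far = 31
Position 2 (value 6): max_ending_here = 37, max_so_far = 37
Position 3 (value -16): max_ending_here = 21, max_so_far = 37
Position 4 (value 0): max_ending_here = 21, max_so_far = 37
Position 5 (value -19): max_ending_here = 2, max_so_far = 37
Position 6 (value 17): max_ending_here = 19, max_so_far = 37
Position 7 (value -9): max_ending_here = 10, max_so_far = 37
Position 8 (value 5): max_ending_here = 15, max_so_far = 37
Position 9 (value 19): max_ending_here = 34, max_so_far = 37

Maximum subarray: [12, 19, 6]
Maximum sum: 37

The maximum subarray is [12, 19, 6] with sum 37. This subarray runs from index 0 to index 2.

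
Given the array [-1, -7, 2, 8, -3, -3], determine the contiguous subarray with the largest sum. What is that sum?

Using Kadane's algorithm on [-1, -7, 2, 8, -3, -3]:

Scanning through the array:
Position 1 (value -7): max_ending_here = -7, max_so_far = -1
Position 2 (value 2): max_ending_here = 2, max_so_far = 2
Position 3 (value 8): max_ending_here = 10, max_so_far = 10
Position 4 (value -3): max_ending_here = 7, max_so_far = 10
Position 5 (value -3): max_ending_here = 4, max_so_far = 10

Maximum subarray: [2, 8]
Maximum sum: 10

The maximum subarray is [2, 8] with sum 10. This subarray runs from index 2 to index 3.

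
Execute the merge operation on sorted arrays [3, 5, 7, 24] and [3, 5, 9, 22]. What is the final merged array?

Merging process:

Compare 3 vs 3: take 3 from left. Merged: [3]
Compare 5 vs 3: take 3 from right. Merged: [3, 3]
Compare 5 vs 5: take 5 from left. Merged: [3, 3, 5]
Compare 7 vs 5: take 5 from right. Merged: [3, 3, 5, 5]
Compare 7 vs 9: take 7 from left. Merged: [3, 3, 5, 5, 7]
Compare 24 vs 9: take 9 from right. Merged: [3, 3, 5, 5, 7, 9]
Compare 24 vs 22: take 22 from right. Merged: [3, 3, 5, 5, 7, 9, 22]
Append remaining from left: [24]. Merged: [3, 3, 5, 5, 7, 9, 22, 24]

Final merged array: [3, 3, 5, 5, 7, 9, 22, 24]
Total comparisons: 7

The merged array is [3, 3, 5, 5, 7, 9, 22, 24], requiring 7 comparisons. The merge step runs in O(n) time where n is the total number of elements.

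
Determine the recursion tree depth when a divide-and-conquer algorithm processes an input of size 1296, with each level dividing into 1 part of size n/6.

For divide and conquer with division factor 6:

Problem sizes at each level:
Level 0: 1296
Level 1: 216
Level 2: 36
Level 3: 6
Level 4: 1

The root is level 0 and the size-1 base case is level 4 (the tree spans levels 0 through 4, i.e. 5 levels counting the root), so the depth is the number of divisions: log_6(1296) = 4

The recursion tree depth is log_6(1296) = 4. At each level, the problem size is divided by 6, so it takes 4 divisions to reduce to a base case of size 1. The algorithm makes 1 recursive call at each level.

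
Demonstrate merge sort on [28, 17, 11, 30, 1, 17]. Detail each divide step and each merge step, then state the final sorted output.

Merge sort trace:

Split: [28, 17, 11, 30, 1, 17] -> [28, 17, 11] and [30, 1, 17]
  Split: [28, 17, 11] -> [28] and [17, 11]
    Split: [17, 11] -> [17] and [11]
    Merge: [17] + [11] -> [11, 17]
  Merge: [28] + [11, 17] -> [11, 17, 28]
  Split: [30, 1, 17] -> [30] and [1, 17]
    Split: [1, 17] -> [1] and [17]
    Merge: [1] + [17] -> [1, 17]
  Merge: [30] + [1, 17] -> [1, 17, 30]
Merge: [11, 17, 28] + [1, 17, 30] -> [1, 11, 17, 17, 28, 30]

Final sorted array: [1, 11, 17, 17, 28, 30]

The merge sort proceeds by recursively splitting the array and merging sorted halves.
After all merges, the sorted array is [1, 11, 17, 17, 28, 30].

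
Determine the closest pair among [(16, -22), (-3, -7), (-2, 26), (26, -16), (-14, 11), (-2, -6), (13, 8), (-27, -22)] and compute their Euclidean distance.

Computing all pairwise distances among 8 points:

d((16, -22), (-3, -7)) = 24.2074
d((16, -22), (-2, 26)) = 51.264
d((16, -22), (26, -16)) = 11.6619
d((16, -22), (-14, 11)) = 44.5982
d((16, -22), (-2, -6)) = 24.0832
d((16, -22), (13, 8)) = 30.1496
d((16, -22), (-27, -22)) = 43.0
d((-3, -7), (-2, 26)) = 33.0151
d((-3, -7), (26, -16)) = 30.3645
d((-3, -7), (-14, 11)) = 21.095
d((-3, -7), (-2, -6)) = 1.4142 <-- minimum
d((-3, -7), (13, 8)) = 21.9317
d((-3, -7), (-27, -22)) = 28.3019
d((-2, 26), (26, -16)) = 50.4777
d((-2, 26), (-14, 11)) = 19.2094
d((-2, 26), (-2, -6)) = 32.0
d((-2, 26), (13, 8)) = 23.4307
d((-2, 26), (-27, -22)) = 54.1202
d((26, -16), (-14, 11)) = 48.2597
d((26, -16), (-2, -6)) = 29.7321
d((26, -16), (13, 8)) = 27.2947
d((26, -16), (-27, -22)) = 53.3385
d((-14, 11), (-2, -6)) = 20.8087
d((-14, 11), (13, 8)) = 27.1662
d((-14, 11), (-27, -22)) = 35.4683
d((-2, -6), (13, 8)) = 20.5183
d((-2, -6), (-27, -22)) = 29.6816
d((13, 8), (-27, -22)) = 50.0

Closest pair: (-3, -7) and (-2, -6) with distance 1.4142

The closest pair is (-3, -7) and (-2, -6) with Euclidean distance 1.4142. For 8 points, brute-force pairwise comparison is shown above. For large n, the divide-and-conquer algorithm (sort by x, recurse on halves, check the dividing strip) achieves O(n log n).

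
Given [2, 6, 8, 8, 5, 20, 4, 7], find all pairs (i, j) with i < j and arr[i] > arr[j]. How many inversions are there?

Finding inversions in [2, 6, 8, 8, 5, 20, 4, 7]:

(1, 4): arr[1]=6 > arr[4]=5
(1, 6): arr[1]=6 > arr[6]=4
(2, 4): arr[2]=8 > arr[4]=5
(2, 6): arr[2]=8 > arr[6]=4
(2, 7): arr[2]=8 > arr[7]=7
(3, 4): arr[3]=8 > arr[4]=5
(3, 6): arr[3]=8 > arr[6]=4
(3, 7): arr[3]=8 > arr[7]=7
(4, 6): arr[4]=5 > arr[6]=4
(5, 6): arr[5]=20 > arr[6]=4
(5, 7): arr[5]=20 > arr[7]=7

Total inversions: 11

The array has 11 inversion(s): (1,4), (1,6), (2,4), (2,6), (2,7), (3,4), (3,6), (3,7), (4,6), (5,6), (5,7). Each pair (i,j) satisfies i < j and arr[i] > arr[j].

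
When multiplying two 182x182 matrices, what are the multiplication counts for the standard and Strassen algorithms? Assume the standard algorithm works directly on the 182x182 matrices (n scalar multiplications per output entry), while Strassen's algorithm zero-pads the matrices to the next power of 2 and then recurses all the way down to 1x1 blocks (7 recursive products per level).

Matrix multiplication for 182x182 matrices:

Strassen's algorithm requires power-of-2 dimensions. Pad 182x182 to 256x256 (next power of 2).

Standard algorithm: 182^3 = 6028568 multiplications
Strassen's algorithm: 7^(log2(256)) = 7^8 = 5764801 multiplications
Savings: 6028568 - 5764801 = 263767 multiplications

Standard: 6028568 multiplications (182^3). Strassen: 5764801 multiplications (7^8, after padding to 256x256). Strassen reduces 8 recursive multiplications to 7 at each level.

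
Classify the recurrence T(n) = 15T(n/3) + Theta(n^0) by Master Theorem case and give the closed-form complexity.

Master Theorem for T(n) = 15T(n/3) + O(n^0):

a = 15, b = 3, c = 0
log_b(a) = log_3(15) = 2.4650

Case 1: c = 0 < log_3(15) = 2.4650
T(n) = O(n^(log_3 15))

For T(n) = 15T(n/3) + O(n^0): log_3(15) = 2.4650. This is Case 1 of the Master Theorem (c < log_b(a), work dominated by leaves), giving O(n^(log_3 15)).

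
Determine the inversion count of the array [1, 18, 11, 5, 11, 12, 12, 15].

Finding inversions in [1, 18, 11, 5, 11, 12, 12, 15]:

(1, 2): arr[1]=18 > arr[2]=11
(1, 3): arr[1]=18 > arr[3]=5
(1, 4): arr[1]=18 > arr[4]=11
(1, 5): arr[1]=18 > arr[5]=12
(1, 6): arr[1]=18 > arr[6]=12
(1, 7): arr[1]=18 > arr[7]=15
(2, 3): arr[2]=11 > arr[3]=5

Total inversions: 7

The array has 7 inversion(s): (1,2), (1,3), (1,4), (1,5), (1,6), (1,7), (2,3). Each pair (i,j) satisfies i < j and arr[i] > arr[j].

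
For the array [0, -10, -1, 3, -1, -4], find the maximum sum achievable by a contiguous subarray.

Using Kadane's algorithm on [0, -10, -1, 3, -1, -4]:

Scanning through the array:
Position 1 (value -10): max_ending_here = -10, max_so_far = 0
Position 2 (value -1): max_ending_here = -1, max_so_far = 0
Position 3 (value 3): max_ending_here = 3, max_so_far = 3
Position 4 (value -1): max_ending_here = 2, max_so_far = 3
Position 5 (value -4): max_ending_here = -2, max_so_far = 3

Maximum subarray: [3]
Maximum sum: 3

The maximum subarray is [3] with sum 3. This subarray runs from index 3 to index 3.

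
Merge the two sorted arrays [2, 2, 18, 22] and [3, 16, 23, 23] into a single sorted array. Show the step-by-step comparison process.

Merging process:

Compare 2 vs 3: take 2 from left. Merged: [2]
Compare 2 vs 3: take 2 from left. Merged: [2, 2]
Compare 18 vs 3: take 3 from right. Merged: [2, 2, 3]
Compare 18 vs 16: take 16 from right. Merged: [2, 2, 3, 16]
Compare 18 vs 23: take 18 from left. Merged: [2, 2, 3, 16, 18]
Compare 22 vs 23: take 22 from left. Merged: [2, 2, 3, 16, 18, 22]
Append remaining from right: [23, 23]. Merged: [2, 2, 3, 16, 18, 22, 23, 23]

Final merged array: [2, 2, 3, 16, 18, 22, 23, 23]
Total comparisons: 6

The merged array is [2, 2, 3, 16, 18, 22, 23, 23], requiring 6 comparisons. The merge step runs in O(n) time where n is the total number of elements.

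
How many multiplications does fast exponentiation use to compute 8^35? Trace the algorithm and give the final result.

Computing 8^35 by squaring (build up from 8^1; each line after the first costs one multiplication):

8^1 = 8
8^2 = (8^1)^2 = 8^2 = 64
8^4 = (8^2)^2 = 64^2 = 4096
8^8 = (8^4)^2 = 4096^2 = 16777216
8^16 = (8^8)^2 = 16777216^2 = 281474976710656
8^17 = 8 * 8^16 = 8 * 281474976710656 = 2251799813685248
8^34 = (8^17)^2 = 2251799813685248^2 = 5070602400912917605986812821504
8^35 = 8 * 8^34 = 8 * 5070602400912917605986812821504 = 40564819207303340847894502572032

Result: 40564819207303340847894502572032
Multiplications needed: 7 (7 lines after 8^1)

8^35 = 40564819207303340847894502572032. Using exponentiation by squaring, this requires 7 multiplications. The key idea: if the exponent is even, square the half-power; if odd, multiply by the base once.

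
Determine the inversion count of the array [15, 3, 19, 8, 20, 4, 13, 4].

Finding inversions in [15, 3, 19, 8, 20, 4, 13, 4]:

(0, 1): arr[0]=15 > arr[1]=3
(0, 3): arr[0]=15 > arr[3]=8
(0, 5): arr[0]=15 > arr[5]=4
(0, 6): arr[0]=15 > arr[6]=13
(0, 7): arr[0]=15 > arr[7]=4
(2, 3): arr[2]=19 > arr[3]=8
(2, 5): arr[2]=19 > arr[5]=4
(2, 6): arr[2]=19 > arr[6]=13
(2, 7): arr[2]=19 > arr[7]=4
(3, 5): arr[3]=8 > arr[5]=4
(3, 7): arr[3]=8 > arr[7]=4
(4, 5): arr[4]=20 > arr[5]=4
(4, 6): arr[4]=20 > arr[6]=13
(4, 7): arr[4]=20 > arr[7]=4
(6, 7): arr[6]=13 > arr[7]=4

Total inversions: 15

The array has 15 inversion(s): (0,1), (0,3), (0,5), (0,6), (0,7), (2,3), (2,5), (2,6), (2,7), (3,5), (3,7), (4,5), (4,6), (4,7), (6,7). Each pair (i,j) satisfies i < j and arr[i] > arr[j].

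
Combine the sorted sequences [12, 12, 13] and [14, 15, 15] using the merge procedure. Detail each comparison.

Merging process:

Compare 12 vs 14: take 12 from left. Merged: [12]
Compare 12 vs 14: take 12 from left. Merged: [12, 12]
Compare 13 vs 14: take 13 from left. Merged: [12, 12, 13]
Append remaining from right: [14, 15, 15]. Merged: [12, 12, 13, 14, 15, 15]

Final merged array: [12, 12, 13, 14, 15, 15]
Total comparisons: 3

The merged array is [12, 12, 13, 14, 15, 15], requiring 3 comparisons. The merge step runs in O(n) time where n is the total number of elements.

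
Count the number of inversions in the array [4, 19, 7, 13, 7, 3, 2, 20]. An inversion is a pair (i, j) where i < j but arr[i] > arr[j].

Finding inversions in [4, 19, 7, 13, 7, 3, 2, 20]:

(0, 5): arr[0]=4 > arr[5]=3
(0, 6): arr[0]=4 > arr[6]=2
(1, 2): arr[1]=19 > arr[2]=7
(1, 3): arr[1]=19 > arr[3]=13
(1, 4): arr[1]=19 > arr[4]=7
(1, 5): arr[1]=19 > arr[5]=3
(1, 6): arr[1]=19 > arr[6]=2
(2, 5): arr[2]=7 > arr[5]=3
(2, 6): arr[2]=7 > arr[6]=2
(3, 4): arr[3]=13 > arr[4]=7
(3, 5): arr[3]=13 > arr[5]=3
(3, 6): arr[3]=13 > arr[6]=2
(4, 5): arr[4]=7 > arr[5]=3
(4, 6): arr[4]=7 > arr[6]=2
(5, 6): arr[5]=3 > arr[6]=2

Total inversions: 15

The array has 15 inversion(s): (0,5), (0,6), (1,2), (1,3), (1,4), (1,5), (1,6), (2,5), (2,6), (3,4), (3,5), (3,6), (4,5), (4,6), (5,6). Each pair (i,j) satisfies i < j and arr[i] > arr[j].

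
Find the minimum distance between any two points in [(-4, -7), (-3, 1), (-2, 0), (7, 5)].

Computing all pairwise distances among 4 points:

d((-4, -7), (-3, 1)) = 8.0623
d((-4, -7), (-2, 0)) = 7.2801
d((-4, -7), (7, 5)) = 16.2788
d((-3, 1), (-2, 0)) = 1.4142 <-- minimum
d((-3, 1), (7, 5)) = 10.7703
d((-2, 0), (7, 5)) = 10.2956

Closest pair: (-3, 1) and (-2, 0) with distance 1.4142

The closest pair is (-3, 1) and (-2, 0) with Euclidean distance 1.4142. For 4 points, brute-force pairwise comparison is shown above. For large n, the divide-and-conquer algorithm (sort by x, recurse on halves, check the dividing strip) achieves O(n log n).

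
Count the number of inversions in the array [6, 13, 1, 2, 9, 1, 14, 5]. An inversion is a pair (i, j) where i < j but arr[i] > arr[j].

Finding inversions in [6, 13, 1, 2, 9, 1, 14, 5]:

(0, 2): arr[0]=6 > arr[2]=1
(0, 3): arr[0]=6 > arr[3]=2
(0, 5): arr[0]=6 > arr[5]=1
(0, 7): arr[0]=6 > arr[7]=5
(1, 2): arr[1]=13 > arr[2]=1
(1, 3): arr[1]=13 > arr[3]=2
(1, 4): arr[1]=13 > arr[4]=9
(1, 5): arr[1]=13 > arr[5]=1
(1, 7): arr[1]=13 > arr[7]=5
(3, 5): arr[3]=2 > arr[5]=1
(4, 5): arr[4]=9 > arr[5]=1
(4, 7): arr[4]=9 > arr[7]=5
(6, 7): arr[6]=14 > arr[7]=5

Total inversions: 13

The array has 13 inversion(s): (0,2), (0,3), (0,5), (0,7), (1,2), (1,3), (1,4), (1,5), (1,7), (3,5), (4,5), (4,7), (6,7). Each pair (i,j) satisfies i < j and arr[i] > arr[j].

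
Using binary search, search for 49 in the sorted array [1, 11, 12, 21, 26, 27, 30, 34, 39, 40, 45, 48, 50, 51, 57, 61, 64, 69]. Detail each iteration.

Binary search for 49 in [1, 11, 12, 21, 26, 27, 30, 34, 39, 40, 45, 48, 50, 51, 57, 61, 64, 69]:

lo=0, hi=17, mid=8, arr[mid]=39 -> 39 < 49, search right half
lo=9, hi=17, mid=13, arr[mid]=51 -> 51 > 49, search left half
lo=9, hi=12, mid=10, arr[mid]=45 -> 45 < 49, search right half
lo=11, hi=12, mid=11, arr[mid]=48 -> 48 < 49, search right half
lo=12, hi=12, mid=12, arr[mid]=50 -> 50 > 49, search left half
lo=12 > hi=11, target 49 not found

Binary search determines that 49 is not in the array after 5 comparisons. The search space was exhausted without finding the target.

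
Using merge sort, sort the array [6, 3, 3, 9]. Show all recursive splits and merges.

Merge sort trace:

Split: [6, 3, 3, 9] -> [6, 3] and [3, 9]
  Split: [6, 3] -> [6] and [3]
  Merge: [6] + [3] -> [3, 6]
  Split: [3, 9] -> [3] and [9]
  Merge: [3] + [9] -> [3, 9]
Merge: [3, 6] + [3, 9] -> [3, 3, 6, 9]

Final sorted array: [3, 3, 6, 9]

The merge sort proceeds by recursively splitting the array and merging sorted halves.
After all merges, the sorted array is [3, 3, 6, 9].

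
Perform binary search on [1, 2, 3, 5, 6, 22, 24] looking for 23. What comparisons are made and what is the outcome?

Binary search for 23 in [1, 2, 3, 5, 6, 22, 24]:

lo=0, hi=6, mid=3, arr[mid]=5 -> 5 < 23, search right half
lo=4, hi=6, mid=5, arr[mid]=22 -> 22 < 23, search right half
lo=6, hi=6, mid=6, arr[mid]=24 -> 24 > 23, search left half
lo=6 > hi=5, target 23 not found

Binary search determines that 23 is not in the array after 3 comparisons. The search space was exhausted without finding the target.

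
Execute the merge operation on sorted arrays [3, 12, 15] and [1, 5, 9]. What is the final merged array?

Merging process:

Compare 3 vs 1: take 1 from right. Merged: [1]
Compare 3 vs 5: take 3 from left. Merged: [1, 3]
Compare 12 vs 5: take 5 from right. Merged: [1, 3, 5]
Compare 12 vs 9: take 9 from right. Merged: [1, 3, 5, 9]
Append remaining from left: [12, 15]. Merged: [1, 3, 5, 9, 12, 15]

Final merged array: [1, 3, 5, 9, 12, 15]
Total comparisons: 4

The merged array is [1, 3, 5, 9, 12, 15], requiring 4 comparisons. The merge step runs in O(n) time where n is the total number of elements.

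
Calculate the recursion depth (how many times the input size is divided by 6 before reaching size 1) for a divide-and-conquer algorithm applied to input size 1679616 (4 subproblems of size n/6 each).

For divide and conquer with division factor 6:

Problem sizes at each level:
Level 0: 1679616
Level 1: 279936
Level 2: 46656
Level 3: 7776
Level 4: 1296
Level 5: 216
Level 6: 36
Level 7: 6
Level 8: 1

The root is level 0 and the size-1 base case is level 8 (the tree spans levels 0 through 8, i.e. 9 levels counting the root), so the depth is the number of divisions: log_6(1679616) = 8

The recursion tree depth is log_6(1679616) = 8. At each level, the problem size is divided by 6, so it takes 8 divisions to reduce to a base case of size 1. The algorithm makes 4 recursive calls at each level.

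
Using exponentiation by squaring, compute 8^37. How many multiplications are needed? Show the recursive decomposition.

Computing 8^37 by squaring (build up from 8^1; each line after the first costs one multiplication):

8^1 = 8
8^2 = (8^1)^2 = 8^2 = 64
8^4 = (8^2)^2 = 64^2 = 4096
8^8 = (8^4)^2 = 4096^2 = 16777216
8^9 = 8 * 8^8 = 8 * 16777216 = 134217728
8^18 = (8^9)^2 = 134217728^2 = 18014398509481984
8^36 = (8^18)^2 = 18014398509481984^2 = 324518553658426726783156020576256
8^37 = 8 * 8^36 = 8 * 324518553658426726783156020576256 = 2596148429267413814265248164610048

Result: 2596148429267413814265248164610048
Multiplications needed: 7 (7 lines after 8^1)

8^37 = 2596148429267413814265248164610048. Using exponentiation by squaring, this requires 7 multiplications. The key idea: if the exponent is even, square the half-power; if odd, multiply by the base once.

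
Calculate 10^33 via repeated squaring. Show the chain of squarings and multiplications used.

Computing 10^33 by squaring (build up from 10^1; each line after the first costs one multiplication):

10^1 = 10
10^2 = (10^1)^2 = 10^2 = 100
10^4 = (10^2)^2 = 100^2 = 10000
10^8 = (10^4)^2 = 10000^2 = 100000000
10^16 = (10^8)^2 = 100000000^2 = 10000000000000000
10^32 = (10^16)^2 = 10000000000000000^2 = 100000000000000000000000000000000
10^33 = 10 * 10^32 = 10 * 100000000000000000000000000000000 = 1000000000000000000000000000000000

Result: 1000000000000000000000000000000000
Multiplications needed: 6 (6 lines after 10^1)

10^33 = 1000000000000000000000000000000000. Using exponentiation by squaring, this requires 6 multiplications. The key idea: if the exponent is even, square the half-power; if odd, multiply by the base once.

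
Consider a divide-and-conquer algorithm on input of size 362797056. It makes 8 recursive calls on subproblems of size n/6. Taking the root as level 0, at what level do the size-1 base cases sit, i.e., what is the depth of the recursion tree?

For divide and conquer with division factor 6:

Problem sizes at each level:
Level 0: 362797056
Level 1: 60466176
Level 2: 10077696
Level 3: 1679616
Level 4: 279936
Level 5: 46656
Level 6: 7776
Level 7: 1296
Level 8: 216
Level 9: 36
Level 10: 6
Level 11: 1

The root is level 0 and the size-1 base case is level 11 (the tree spans levels 0 through 11, i.e. 12 levels counting the root), so the depth is the number of divisions: log_6(362797056) = 11

The recursion tree depth is log_6(362797056) = 11. At each level, the problem size is divided by 6, so it takes 11 divisions to reduce to a base case of size 1. The algorithm makes 8 recursive calls at each level.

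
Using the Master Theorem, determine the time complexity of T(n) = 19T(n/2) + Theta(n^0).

Master Theorem for T(n) = 19T(n/2) + O(n^0):

a = 19, b = 2, c = 0
log_b(a) = log_2(19) = 4.2479

Case 1: c = 0 < log_2(19) = 4.2479
T(n) = O(n^(log_2 19))

For T(n) = 19T(n/2) + O(n^0): log_2(19) = 4.2479. This is Case 1 of the Master Theorem (c < log_b(a), work dominated by leaves), giving O(n^(log_2 19)).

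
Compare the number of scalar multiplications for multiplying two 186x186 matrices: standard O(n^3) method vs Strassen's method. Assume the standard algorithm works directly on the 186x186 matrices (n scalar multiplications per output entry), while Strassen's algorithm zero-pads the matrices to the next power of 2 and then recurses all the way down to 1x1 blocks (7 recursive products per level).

Matrix multiplication for 186x186 matrices:

Strassen's algorithm requires power-of-2 dimensions. Pad 186x186 to 256x256 (next power of 2).

Standard algorithm: 186^3 = 6434856 multiplications
Strassen's algorithm: 7^(log2(256)) = 7^8 = 5764801 multiplications
Savings: 6434856 - 5764801 = 670055 multiplications

Standard: 6434856 multiplications (186^3). Strassen: 5764801 multiplications (7^8, after padding to 256x256). Strassen reduces 8 recursive multiplications to 7 at each level.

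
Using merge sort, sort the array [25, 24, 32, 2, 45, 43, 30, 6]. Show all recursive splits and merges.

Merge sort trace:

Split: [25, 24, 32, 2, 45, 43, 30, 6] -> [25, 24, 32, 2] and [45, 43, 30, 6]
  Split: [25, 24, 32, 2] -> [25, 24] and [32, 2]
    Split: [25, 24] -> [25] and [24]
    Merge: [25] + [24] -> [24, 25]
    Split: [32, 2] -> [32] and [2]
    Merge: [32] + [2] -> [2, 32]
  Merge: [24, 25] + [2, 32] -> [2, 24, 25, 32]
  Split: [45, 43, 30, 6] -> [45, 43] and [30, 6]
    Split: [45, 43] -> [45] and [43]
    Merge: [45] + [43] -> [43, 45]
    Split: [30, 6] -> [30] and [6]
    Merge: [30] + [6] -> [6, 30]
  Merge: [43, 45] + [6, 30] -> [6, 30, 43, 45]
Merge: [2, 24, 25, 32] + [6, 30, 43, 45] -> [2, 6, 24, 25, 30, 32, 43, 45]

Final sorted array: [2, 6, 24, 25, 30, 32, 43, 45]

The merge sort proceeds by recursively splitting the array and merging sorted halves.
After all merges, the sorted array is [2, 6, 24, 25, 30, 32, 43, 45].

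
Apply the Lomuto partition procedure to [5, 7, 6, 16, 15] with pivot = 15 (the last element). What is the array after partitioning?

Lomuto partition with pivot = 15:

Initial array: [5, 7, 6, 16, 15]

arr[0]=5 <= 15: swap with position 0, array becomes [5, 7, 6, 16, 15]
arr[1]=7 <= 15: swap with position 1, array becomes [5, 7, 6, 16, 15]
arr[2]=6 <= 15: swap with position 2, array becomes [5, 7, 6, 16, 15]
arr[3]=16 > 15: no swap

Place pivot at position 3: [5, 7, 6, 15, 16]
Pivot position: 3

After partitioning with pivot 15, the array becomes [5, 7, 6, 15, 16]. The pivot is placed at index 3. All elements to the left of the pivot are <= 15, and all elements to the right are > 15.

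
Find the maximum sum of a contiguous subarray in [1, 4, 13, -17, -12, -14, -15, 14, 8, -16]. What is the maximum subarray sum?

Using Kadane's algorithm on [1, 4, 13, -17, -12, -14, -15, 14, 8, -16]:

Scanning through the array:
Position 1 (value 4): max_ending_here = 5, max_so_far = 5
Position 2 (value 13): max_ending_here = 18, max_so_far = 18
Position 3 (value -17): max_ending_here = 1, max_so_far = 18
Position 4 (value -12): max_ending_here = -11, max_so_far = 18
Position 5 (value -14): max_ending_here = -14, max_so_far = 18
Position 6 (value -15): max_ending_here = -15, max_so_far = 18
Position 7 (value 14): max_ending_here = 14, max_so_far = 18
Position 8 (value 8): max_ending_here = 22, max_so_far = 22
Position 9 (value -16): max_ending_here = 6, max_so_far = 22

Maximum subarray: [14, 8]
Maximum sum: 22

The maximum subarray is [14, 8] with sum 22. This subarray runs from index 7 to index 8.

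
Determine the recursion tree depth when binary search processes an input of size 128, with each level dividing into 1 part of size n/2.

For divide and conquer with division factor 2:

Problem sizes at each level:
Level 0: 128
Level 1: 64
Level 2: 32
Level 3: 16
Level 4: 8
Level 5: 4
Level 6: 2
Level 7: 1

The root is level 0 and the size-1 base case is level 7 (the tree spans levels 0 through 7, i.e. 8 levels counting the root), so the depth is the number of divisions: log_2(128) = 7

The recursion tree depth is log_2(128) = 7. At each level, the problem size is divided by 2, so it takes 7 divisions to reduce to a base case of size 1. The algorithm makes 1 recursive call at each level.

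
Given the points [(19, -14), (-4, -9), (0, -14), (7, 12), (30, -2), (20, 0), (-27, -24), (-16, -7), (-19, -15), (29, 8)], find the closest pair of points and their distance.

Computing all pairwise distances among 10 points:

d((19, -14), (-4, -9)) = 23.5372
d((19, -14), (0, -14)) = 19.0
d((19, -14), (7, 12)) = 28.6356
d((19, -14), (30, -2)) = 16.2788
d((19, -14), (20, 0)) = 14.0357
d((19, -14), (-27, -24)) = 47.0744
d((19, -14), (-16, -7)) = 35.6931
d((19, -14), (-19, -15)) = 38.0132
d((19, -14), (29, 8)) = 24.1661
d((-4, -9), (0, -14)) = 6.4031 <-- minimum
d((-4, -9), (7, 12)) = 23.7065
d((-4, -9), (30, -2)) = 34.7131
d((-4, -9), (20, 0)) = 25.632
d((-4, -9), (-27, -24)) = 27.4591
d((-4, -9), (-16, -7)) = 12.1655
d((-4, -9), (-19, -15)) = 16.1555
d((-4, -9), (29, 8)) = 37.1214
d((0, -14), (7, 12)) = 26.9258
d((0, -14), (30, -2)) = 32.311
d((0, -14), (20, 0)) = 24.4131
d((0, -14), (-27, -24)) = 28.7924
d((0, -14), (-16, -7)) = 17.4642
d((0, -14), (-19, -15)) = 19.0263
d((0, -14), (29, 8)) = 36.4005
d((7, 12), (30, -2)) = 26.9258
d((7, 12), (20, 0)) = 17.6918
d((7, 12), (-27, -24)) = 49.5177
d((7, 12), (-16, -7)) = 29.8329
d((7, 12), (-19, -15)) = 37.4833
d((7, 12), (29, 8)) = 22.3607
d((30, -2), (20, 0)) = 10.198
d((30, -2), (-27, -24)) = 61.0983
d((30, -2), (-16, -7)) = 46.2709
d((30, -2), (-19, -15)) = 50.6952
d((30, -2), (29, 8)) = 10.0499
d((20, 0), (-27, -24)) = 52.7731
d((20, 0), (-16, -7)) = 36.6742
d((20, 0), (-19, -15)) = 41.7852
d((20, 0), (29, 8)) = 12.0416
d((-27, -24), (-16, -7)) = 20.2485
d((-27, -24), (-19, -15)) = 12.0416
d((-27, -24), (29, 8)) = 64.4981
d((-16, -7), (-19, -15)) = 8.544
d((-16, -7), (29, 8)) = 47.4342
d((-19, -15), (29, 8)) = 53.2259

Closest pair: (-4, -9) and (0, -14) with distance 6.4031

The closest pair is (-4, -9) and (0, -14) with Euclidean distance 6.4031. For 10 points, brute-force pairwise comparison is shown above. For large n, the divide-and-conquer algorithm (sort by x, recurse on halves, check the dividing strip) achieves O(n log n).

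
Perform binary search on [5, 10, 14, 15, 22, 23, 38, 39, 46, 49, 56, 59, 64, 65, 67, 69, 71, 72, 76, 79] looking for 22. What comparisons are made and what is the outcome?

Binary search for 22 in [5, 10, 14, 15, 22, 23, 38, 39, 46, 49, 56, 59, 64, 65, 67, 69, 71, 72, 76, 79]:

lo=0, hi=19, mid=9, arr[mid]=49 -> 49 > 22, search left half
lo=0, hi=8, mid=4, arr[mid]=22 -> Found target at index 4!

Binary search finds 22 at index 4 after 2 comparisons. The search repeatedly halves the search space by comparing with the middle element.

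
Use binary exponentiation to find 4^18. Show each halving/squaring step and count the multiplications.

Computing 4^18 by squaring (build up from 4^1; each line after the first costs one multiplication):

4^1 = 4
4^2 = (4^1)^2 = 4^2 = 16
4^4 = (4^2)^2 = 16^2 = 256
4^8 = (4^4)^2 = 256^2 = 65536
4^9 = 4 * 4^8 = 4 * 65536 = 262144
4^18 = (4^9)^2 = 262144^2 = 68719476736

Result: 68719476736
Multiplications needed: 5 (5 lines after 4^1)

4^18 = 68719476736. Using exponentiation by squaring, this requires 5 multiplications. The key idea: if the exponent is even, square the half-power; if odd, multiply by the base once.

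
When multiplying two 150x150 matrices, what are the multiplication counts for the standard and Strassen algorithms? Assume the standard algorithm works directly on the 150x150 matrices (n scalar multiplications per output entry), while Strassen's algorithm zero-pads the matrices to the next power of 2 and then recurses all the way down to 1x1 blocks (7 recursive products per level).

Matrix multiplication for 150x150 matrices:

Strassen's algorithm requires power-of-2 dimensions. Pad 150x150 to 256x256 (next power of 2).

Standard algorithm: 150^3 = 3375000 multiplications
Strassen's algorithm: 7^(log2(256)) = 7^8 = 5764801 multiplications
Difference: 3375000 - 5764801 = -2389801 (Strassen uses MORE here due to padding overhead — for small or just-over-power-of-2 n, padding can outweigh the per-level savings)

Standard: 3375000 multiplications (150^3). Strassen: 5764801 multiplications (7^8, after padding to 256x256). Strassen reduces 8 recursive multiplications to 7 at each level.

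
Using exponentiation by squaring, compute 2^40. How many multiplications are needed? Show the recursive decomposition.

Computing 2^40 by squaring (build up from 2^1; each line after the first costs one multiplication):

2^1 = 2
2^2 = (2^1)^2 = 2^2 = 4
2^4 = (2^2)^2 = 4^2 = 16
2^5 = 2 * 2^4 = 2 * 16 = 32
2^10 = (2^5)^2 = 32^2 = 1024
2^20 = (2^10)^2 = 1024^2 = 1048576
2^40 = (2^20)^2 = 1048576^2 = 1099511627776

Result: 1099511627776
Multiplications needed: 6 (6 lines after 2^1)

2^40 = 1099511627776. Using exponentiation by squaring, this requires 6 multiplications. The key idea: if the exponent is even, square the half-power; if odd, multiply by the base once.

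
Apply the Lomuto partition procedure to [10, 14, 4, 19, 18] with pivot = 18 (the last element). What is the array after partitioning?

Lomuto partition with pivot = 18:

Initial array: [10, 14, 4, 19, 18]

arr[0]=10 <= 18: swap with position 0, array becomes [10, 14, 4, 19, 18]
arr[1]=14 <= 18: swap with position 1, array becomes [10, 14, 4, 19, 18]
arr[2]=4 <= 18: swap with position 2, array becomes [10, 14, 4, 19, 18]
arr[3]=19 > 18: no swap

Place pivot at position 3: [10, 14, 4, 18, 19]
Pivot position: 3

After partitioning with pivot 18, the array becomes [10, 14, 4, 18, 19]. The pivot is placed at index 3. All elements to the left of the pivot are <= 18, and all elements to the right are > 18.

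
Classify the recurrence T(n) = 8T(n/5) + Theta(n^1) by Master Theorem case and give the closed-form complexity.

Master Theorem for T(n) = 8T(n/5) + O(n^1):

a = 8, b = 5, c = 1
log_b(a) = log_5(8) = 1.2920

Case 1: c = 1 < log_5(8) = 1.2920
T(n) = O(n^(log_5 8))

For T(n) = 8T(n/5) + O(n^1): log_5(8) = 1.2920. This is Case 1 of the Master Theorem (c < log_b(a), work dominated by leaves), giving O(n^(log_5 8)).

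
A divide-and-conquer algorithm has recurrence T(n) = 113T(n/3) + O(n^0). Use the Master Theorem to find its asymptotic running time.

Master Theorem for T(n) = 113T(n/3) + O(n^0):

a = 113, b = 3, c = 0
log_b(a) = log_3(113) = 4.3031

Case 1: c = 0 < log_3(113) = 4.3031
T(n) = O(n^(log_3 113))

For T(n) = 113T(n/3) + O(n^0): log_3(113) = 4.3031. This is Case 1 of the Master Theorem (c < log_b(a), work dominated by leaves), giving O(n^(log_3 113)).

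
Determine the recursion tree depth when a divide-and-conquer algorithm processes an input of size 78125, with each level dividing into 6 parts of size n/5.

For divide and conquer with division factor 5:

Problem sizes at each level:
Level 0: 78125
Level 1: 15625
Level 2: 3125
Level 3: 625
Level 4: 125
Level 5: 25
Level 6: 5
Level 7: 1

The root is level 0 and the size-1 base case is level 7 (the tree spans levels 0 through 7, i.e. 8 levels counting the root), so the depth is the number of divisions: log_5(78125) = 7

The recursion tree depth is log_5(78125) = 7. At each level, the problem size is divided by 5, so it takes 7 divisions to reduce to a base case of size 1. The algorithm makes 6 recursive calls at each level.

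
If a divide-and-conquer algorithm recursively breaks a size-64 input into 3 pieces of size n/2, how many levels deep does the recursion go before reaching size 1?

For divide and conquer with division factor 2:

Problem sizes at each level:
Level 0: 64
Level 1: 32
Level 2: 16
Level 3: 8
Level 4: 4
Level 5: 2
Level 6: 1

The root is level 0 and the size-1 base case is level 6 (the tree spans levels 0 through 6, i.e. 7 levels counting the root), so the depth is the number of divisions: log_2(64) = 6

The recursion tree depth is log_2(64) = 6. At each level, the problem size is divided by 2, so it takes 6 divisions to reduce to a base case of size 1. The algorithm makes 3 recursive calls at each level.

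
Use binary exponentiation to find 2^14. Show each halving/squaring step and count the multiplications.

Computing 2^14 by squaring (build up from 2^1; each line after the first costs one multiplication):

2^1 = 2
2^2 = (2^1)^2 = 2^2 = 4
2^3 = 2 * 2^2 = 2 * 4 = 8
2^6 = (2^3)^2 = 8^2 = 64
2^7 = 2 * 2^6 = 2 * 64 = 128
2^14 = (2^7)^2 = 128^2 = 16384

Result: 16384
Multiplications needed: 5 (5 lines after 2^1)

2^14 = 16384. Using exponentiation by squaring, this requires 5 multiplications. The key idea: if the exponent is even, square the half-power; if odd, multiply by the base once.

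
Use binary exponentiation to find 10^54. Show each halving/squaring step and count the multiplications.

Computing 10^54 by squaring (build up from 10^1; each line after the first costs one multiplication):

10^1 = 10
10^2 = (10^1)^2 = 10^2 = 100
10^3 = 10 * 10^2 = 10 * 100 = 1000
10^6 = (10^3)^2 = 1000^2 = 1000000
10^12 = (10^6)^2 = 1000000^2 = 1000000000000
10^13 = 10 * 10^12 = 10 * 1000000000000 = 10000000000000
10^26 = (10^13)^2 = 10000000000000^2 = 100000000000000000000000000
10^27 = 10 * 10^26 = 10 * 100000000000000000000000000 = 1000000000000000000000000000
10^54 = (10^27)^2 = 1000000000000000000000000000^2 = 1000000000000000000000000000000000000000000000000000000

Result: 1000000000000000000000000000000000000000000000000000000
Multiplications needed: 8 (8 lines after 10^1)

10^54 = 1000000000000000000000000000000000000000000000000000000. Using exponentiation by squaring, this requires 8 multiplications. The key idea: if the exponent is even, square the half-power; if odd, multiply by the base once.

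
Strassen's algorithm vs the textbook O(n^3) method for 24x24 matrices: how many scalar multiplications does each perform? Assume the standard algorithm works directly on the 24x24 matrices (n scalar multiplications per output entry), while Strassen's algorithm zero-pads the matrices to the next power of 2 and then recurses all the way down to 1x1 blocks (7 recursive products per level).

Matrix multiplication for 24x24 matrices:

Strassen's algorithm requires power-of-2 dimensions. Pad 24x24 to 32x32 (next power of 2).

Standard algorithm: 24^3 = 13824 multiplications
Strassen's algorithm: 7^(log2(32)) = 7^5 = 16807 multiplications
Difference: 13824 - 16807 = -2983 (Strassen uses MORE here due to padding overhead — for small or just-over-power-of-2 n, padding can outweigh the per-level savings)

Standard: 13824 multiplications (24^3). Strassen: 16807 multiplications (7^5, after padding to 32x32). Strassen reduces 8 recursive multiplications to 7 at each level.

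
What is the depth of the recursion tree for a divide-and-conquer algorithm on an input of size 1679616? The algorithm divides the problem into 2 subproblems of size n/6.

For divide and conquer with division factor 6:

Problem sizes at each level:
Level 0: 1679616
Level 1: 279936
Level 2: 46656
Level 3: 7776
Level 4: 1296
Level 5: 216
Level 6: 36
Level 7: 6
Level 8: 1

The root is level 0 and the size-1 base case is level 8 (the tree spans levels 0 through 8, i.e. 9 levels counting the root), so the depth is the number of divisions: log_6(1679616) = 8

The recursion tree depth is log_6(1679616) = 8. At each level, the problem size is divided by 6, so it takes 8 divisions to reduce to a base case of size 1. The algorithm makes 2 recursive calls at each level.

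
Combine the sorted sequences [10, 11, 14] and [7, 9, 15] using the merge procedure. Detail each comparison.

Merging process:

Compare 10 vs 7: take 7 from right. Merged: [7]
Compare 10 vs 9: take 9 from right. Merged: [7, 9]
Compare 10 vs 15: take 10 from left. Merged: [7, 9, 10]
Compare 11 vs 15: take 11 from left. Merged: [7, 9, 10, 11]
Compare 14 vs 15: take 14 from left. Merged: [7, 9, 10, 11, 14]
Append remaining from right: [15]. Merged: [7, 9, 10, 11, 14, 15]

Final merged array: [7, 9, 10, 11, 14, 15]
Total comparisons: 5

The merged array is [7, 9, 10, 11, 14, 15], requiring 5 comparisons. The merge step runs in O(n) time where n is the total number of elements.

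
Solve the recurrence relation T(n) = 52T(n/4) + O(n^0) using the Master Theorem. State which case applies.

Master Theorem for T(n) = 52T(n/4) + O(n^0):

a = 52, b = 4, c = 0
log_b(a) = log_4(52) = 2.8502

Case 1: c = 0 < log_4(52) = 2.8502
T(n) = O(n^(log_4 52))

For T(n) = 52T(n/4) + O(n^0): log_4(52) = 2.8502. This is Case 1 of the Master Theorem (c < log_b(a), work dominated by leaves), giving O(n^(log_4 52)).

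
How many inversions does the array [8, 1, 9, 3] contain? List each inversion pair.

Finding inversions in [8, 1, 9, 3]:

(0, 1): arr[0]=8 > arr[1]=1
(0, 3): arr[0]=8 > arr[3]=3
(2, 3): arr[2]=9 > arr[3]=3

Total inversions: 3

The array has 3 inversion(s): (0,1), (0,3), (2,3). Each pair (i,j) satisfies i < j and arr[i] > arr[j].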